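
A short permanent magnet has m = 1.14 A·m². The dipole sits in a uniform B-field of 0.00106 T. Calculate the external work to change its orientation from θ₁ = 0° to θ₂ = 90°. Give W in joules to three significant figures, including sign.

W_ext = ΔU = −mB cosθ₂ + mB cosθ₁ = mB(cosθ₁ − cosθ₂).
W = (1.14)(0.00106)·(cos0° − cos90°) = (0.001208)·(+1.0000) = 0.001208 J.

W ≈ 0.00121 J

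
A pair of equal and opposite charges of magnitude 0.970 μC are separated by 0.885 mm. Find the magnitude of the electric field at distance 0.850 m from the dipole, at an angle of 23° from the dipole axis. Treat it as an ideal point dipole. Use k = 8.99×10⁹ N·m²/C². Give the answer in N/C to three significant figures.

E ≈ 23.7 N/C

Dipole moment p = qd = (9.70×10⁻⁷ C)(8.85×10⁻⁴ m) = 8.585×10⁻¹⁰ C·m.
At angle θ the dipole field magnitude is E = (kp/r³)·√(1 + 3cos²θ).
kp/r³ = (8.99×10⁹)(8.585×10⁻¹⁰) / (0.850)³ = 12.57 N/C.
√(1 + 3cos²23°) = √(1 + 3·0.8473) = √3.5420 ≈ 1.8820.
E ≈ 12.57 × 1.882 = 23.65 N/C.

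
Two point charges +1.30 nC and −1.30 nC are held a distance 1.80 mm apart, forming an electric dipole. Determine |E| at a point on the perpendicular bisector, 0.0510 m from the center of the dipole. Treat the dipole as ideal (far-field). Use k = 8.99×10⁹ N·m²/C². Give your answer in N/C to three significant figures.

Dipole moment p = qd = (1.30×10⁻⁹ C)(0.00180 m) = 2.34×10⁻¹² C·m.
On the perpendicular bisector E = kp/r³ (half the axial value at the same distance).
E = (8.99×10⁹)(2.34×10⁻¹²) / (0.0510)³ = 158.6 N/C.

E ≈ 159 N/C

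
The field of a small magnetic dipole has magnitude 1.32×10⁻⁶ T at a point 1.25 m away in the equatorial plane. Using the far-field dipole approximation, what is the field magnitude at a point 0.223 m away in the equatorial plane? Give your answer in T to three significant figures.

Dipole fields scale as 1/r³ in the far field; the geometry is the same at both points.
B₂ = B₁ · (r₁/r₂)³ = 1.32×10⁻⁶ · (1.25/0.223)³.
(r₁/r₂)³ = (5.605)³ = 176.1.
B₂ ≈ 2.325×10⁻⁴ T.

B ≈ 2.32×10⁻⁴ T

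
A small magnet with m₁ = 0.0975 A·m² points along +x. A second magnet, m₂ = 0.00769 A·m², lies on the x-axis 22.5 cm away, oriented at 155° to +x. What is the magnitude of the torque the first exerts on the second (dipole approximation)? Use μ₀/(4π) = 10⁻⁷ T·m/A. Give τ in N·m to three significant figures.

τ ≈ 5.56×10⁻⁹ N·m

Dipole B is on the axis of dipole A, so B₁ there is axial: B₁ = (μ₀/4π)·2m₁/r³ along +x.
B₁ = 2(10⁻⁷)(0.0975)/(0.225)³ = 1.712×10⁻⁶ T.
τ = m₂ B₁ sinθ.
τ = (0.00769)(1.712×10⁻⁶)·sin155° = 5.564×10⁻⁹ N·m.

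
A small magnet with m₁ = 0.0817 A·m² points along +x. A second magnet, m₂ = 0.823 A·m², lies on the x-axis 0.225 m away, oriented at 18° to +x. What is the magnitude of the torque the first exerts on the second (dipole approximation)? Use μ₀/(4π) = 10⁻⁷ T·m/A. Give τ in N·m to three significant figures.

τ ≈ 3.65×10⁻⁷ N·m

Dipole B is on the axis of dipole A, so B₁ there is axial: B₁ = (μ₀/4π)·2m₁/r³ along +x.
B₁ = 2(10⁻⁷)(0.0817)/(0.225)³ = 1.435×10⁻⁶ T.
τ = m₂ B₁ sinθ.
τ = (0.823)(1.435×10⁻⁶)·sin18° = 3.648×10⁻⁷ N·m.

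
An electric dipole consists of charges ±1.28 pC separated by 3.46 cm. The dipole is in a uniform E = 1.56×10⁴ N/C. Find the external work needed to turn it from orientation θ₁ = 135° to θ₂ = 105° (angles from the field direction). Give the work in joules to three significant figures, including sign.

W ≈ -3.10×10⁻¹⁰ J

Dipole moment p = qd = (1.28×10⁻¹² C)(0.0346 m) = 4.429×10⁻¹⁴ C·m.
W_ext = ΔU = U(θ₂) − U(θ₁) = −pE cosθ₂ − (−pE cosθ₁) = pE(cosθ₁ − cosθ₂).
W = (4.429×10⁻¹⁴)(1.56×10⁴)·(cos135° − cos105°) = (6.909×10⁻¹⁰)·(-0.4483) = -3.097×10⁻¹⁰ J.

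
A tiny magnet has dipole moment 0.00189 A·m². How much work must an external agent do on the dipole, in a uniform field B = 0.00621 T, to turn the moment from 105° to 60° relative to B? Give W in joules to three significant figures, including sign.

W ≈ -8.91×10⁻⁶ J

W_ext = ΔU = −mB cosθ₂ + mB cosθ₁ = mB(cosθ₁ − cosθ₂).
W = (0.00189)(0.00621)·(cos105° − cos60°) = (1.174×10⁻⁵)·(-0.7588) = -8.906×10⁻⁶ J.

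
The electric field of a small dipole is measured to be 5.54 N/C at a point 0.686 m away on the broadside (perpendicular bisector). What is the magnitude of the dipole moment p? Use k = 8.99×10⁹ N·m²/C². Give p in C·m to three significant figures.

In the equatorial plane E = kp/r³, so p = Er³/(k).
p = (5.54)·(0.686)³ / (8.99×10⁹) = 1.989×10⁻¹⁰ C·m.

p ≈ 1.99×10⁻¹⁰ C·m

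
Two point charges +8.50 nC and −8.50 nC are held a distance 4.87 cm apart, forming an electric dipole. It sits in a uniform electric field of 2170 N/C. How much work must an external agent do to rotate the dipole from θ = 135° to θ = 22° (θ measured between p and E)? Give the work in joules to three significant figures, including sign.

W ≈ -1.47×10⁻⁶ J

Dipole moment p = qd = (8.50×10⁻⁹ C)(0.0487 m) = 4.14×10⁻¹⁰ C·m.
W_ext = ΔU = U(θ₂) − U(θ₁) = −pE cosθ₂ − (−pE cosθ₁) = pE(cosθ₁ − cosθ₂).
W = (4.14×10⁻¹⁰)(2170)·(cos135° − cos22°) = (8.984×10⁻⁷)·(-1.6343) = -1.468×10⁻⁶ J.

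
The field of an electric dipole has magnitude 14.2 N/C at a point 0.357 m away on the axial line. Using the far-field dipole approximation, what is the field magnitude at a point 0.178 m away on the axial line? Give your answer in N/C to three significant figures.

Dipole fields scale as 1/r³ in the far field; the geometry is the same at both points.
E₂ = E₁ · (r₁/r₂)³ = 14.2 · (0.357/0.178)³.
(r₁/r₂)³ = (2.006)³ = 8.068.
E₂ ≈ 114.6 N/C.

E ≈ 115 N/C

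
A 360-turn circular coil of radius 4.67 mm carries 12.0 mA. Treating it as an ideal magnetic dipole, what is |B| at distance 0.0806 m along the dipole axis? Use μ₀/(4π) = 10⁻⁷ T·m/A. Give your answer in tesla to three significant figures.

m = NIA = NIπa² = 360·(0.0120)·π·(0.00467)² = 2.96×10⁻⁴ A·m².
On axis B = (μ₀/4π)·2m/r³.
B = 2·(10⁻⁷)·(2.96×10⁻⁴) / (0.0806)³ = 1.131×10⁻⁷ T.

B ≈ 1.13×10⁻⁷ T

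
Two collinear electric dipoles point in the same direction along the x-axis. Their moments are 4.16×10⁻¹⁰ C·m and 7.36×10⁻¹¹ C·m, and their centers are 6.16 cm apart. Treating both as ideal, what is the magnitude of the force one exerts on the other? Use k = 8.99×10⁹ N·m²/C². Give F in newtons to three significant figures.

On-axis field of dipole 1 at distance r: E = 2kp₁/r³. Force on dipole 2 is F = p₂·dE/dr (gradient along axis).
dE/dr = −6kp₁/r⁴, so |F| = 6kp₁p₂/r⁴ (attractive for aligned moments).
F = 6(8.99×10⁹)(4.16×10⁻¹⁰)(7.36×10⁻¹¹)/(0.0616)⁴ = 1.147×10⁻⁴ N.

F ≈ 1.15×10⁻⁴ N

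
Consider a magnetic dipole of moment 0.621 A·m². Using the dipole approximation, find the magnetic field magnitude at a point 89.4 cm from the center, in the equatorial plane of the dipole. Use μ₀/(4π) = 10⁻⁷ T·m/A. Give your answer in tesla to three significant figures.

B ≈ 8.69×10⁻⁸ T

In the equatorial plane B = (μ₀/4π)·m/r³ (half the axial value).
B = (10⁻⁷)·(0.621) / (0.894)³ = 8.691×10⁻⁸ T.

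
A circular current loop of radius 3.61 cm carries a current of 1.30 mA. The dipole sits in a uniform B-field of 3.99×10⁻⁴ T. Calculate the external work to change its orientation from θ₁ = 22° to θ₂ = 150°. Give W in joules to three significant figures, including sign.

Magnetic moment m = IA = Iπa² = (0.00130)·π·(0.0361)² = 5.322×10⁻⁶ A·m².
W_ext = ΔU = −mB cosθ₂ + mB cosθ₁ = mB(cosθ₁ − cosθ₂).
W = (5.322×10⁻⁶)(3.99×10⁻⁴)·(cos22° − cos150°) = (2.123×10⁻⁹)·(+1.7932) = 3.808×10⁻⁹ J.

W ≈ 3.81×10⁻⁹ J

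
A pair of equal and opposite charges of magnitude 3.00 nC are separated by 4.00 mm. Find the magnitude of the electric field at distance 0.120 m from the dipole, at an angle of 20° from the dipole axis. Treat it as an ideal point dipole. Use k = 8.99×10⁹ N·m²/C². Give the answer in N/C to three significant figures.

E ≈ 119 N/C

Dipole moment p = qd = (3.00×10⁻⁹ C)(0.00400 m) = 1.20×10⁻¹¹ C·m.
At angle θ the dipole field magnitude is E = (kp/r³)·√(1 + 3cos²θ).
kp/r³ = (8.99×10⁹)(1.20×10⁻¹¹) / (0.120)³ = 62.43 N/C.
√(1 + 3cos²20°) = √(1 + 3·0.8830) = √3.6491 ≈ 1.9103.
E ≈ 62.43 × 1.910 = 119.3 N/C.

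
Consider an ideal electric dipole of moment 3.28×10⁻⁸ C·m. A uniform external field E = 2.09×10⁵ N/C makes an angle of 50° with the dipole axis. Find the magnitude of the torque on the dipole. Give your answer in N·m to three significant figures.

τ ≈ 0.00525 N·m

Torque on an electric dipole: τ = pE sinθ.
τ = (3.28×10⁻⁸)(2.09×10⁵)·sin50° = 0.005251 N·m.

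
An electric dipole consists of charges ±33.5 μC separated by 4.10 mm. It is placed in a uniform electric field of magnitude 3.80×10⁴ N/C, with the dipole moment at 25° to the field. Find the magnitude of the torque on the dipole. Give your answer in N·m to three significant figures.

τ ≈ 0.00221 N·m

Dipole moment p = qd = (3.35×10⁻⁵ C)(0.00410 m) = 1.374×10⁻⁷ C·m.
Torque on an electric dipole: τ = pE sinθ.
τ = (1.374×10⁻⁷)(3.80×10⁴)·sin25° = 0.002207 N·m.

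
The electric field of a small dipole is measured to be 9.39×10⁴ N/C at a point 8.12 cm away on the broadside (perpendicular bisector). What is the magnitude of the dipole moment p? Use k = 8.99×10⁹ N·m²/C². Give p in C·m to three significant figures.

p ≈ 5.59×10⁻⁹ C·m

In the equatorial plane E = kp/r³, so p = Er³/(k).
p = (9.39×10⁴)·(0.0812)³ / (8.99×10⁹) = 5.592×10⁻⁹ C·m.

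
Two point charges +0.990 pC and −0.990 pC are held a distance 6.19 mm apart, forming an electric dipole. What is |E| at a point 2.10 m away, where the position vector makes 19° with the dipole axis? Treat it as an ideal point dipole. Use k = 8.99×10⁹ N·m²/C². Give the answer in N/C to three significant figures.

Dipole moment p = qd = (9.90×10⁻¹³ C)(0.00619 m) = 6.128×10⁻¹⁵ C·m.
At angle θ the dipole field magnitude is E = (kp/r³)·√(1 + 3cos²θ).
kp/r³ = (8.99×10⁹)(6.128×10⁻¹⁵) / (2.10)³ = 5.949×10⁻⁶ N/C.
√(1 + 3cos²19°) = √(1 + 3·0.8940) = √3.6820 ≈ 1.9189.
E ≈ 5.949×10⁻⁶ × 1.919 = 1.141×10⁻⁵ N/C.

E ≈ 1.14×10⁻⁵ N/C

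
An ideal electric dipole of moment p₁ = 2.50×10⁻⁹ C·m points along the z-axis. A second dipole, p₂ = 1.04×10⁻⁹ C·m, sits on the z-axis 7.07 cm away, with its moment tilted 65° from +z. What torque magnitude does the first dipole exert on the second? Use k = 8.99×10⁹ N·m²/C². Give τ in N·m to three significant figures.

τ ≈ 1.20×10⁻⁴ N·m

The second dipole sits on the axis of the first, so the field there is axial: E₁ = 2kp₁/r³ along +z.
E₁ = 2(8.99×10⁹)(2.50×10⁻⁹)/(0.0707)³ = 1.272×10⁵ N/C.
Torque on the second dipole: τ = p₂ E₁ sinθ.
τ = (1.04×10⁻⁹)(1.272×10⁵)·sin65° = 1.199×10⁻⁴ N·m.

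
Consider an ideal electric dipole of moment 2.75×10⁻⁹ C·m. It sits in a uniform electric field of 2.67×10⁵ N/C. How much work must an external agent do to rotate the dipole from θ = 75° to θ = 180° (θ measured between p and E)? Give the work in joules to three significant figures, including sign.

W_ext = ΔU = U(θ₂) − U(θ₁) = −pE cosθ₂ − (−pE cosθ₁) = pE(cosθ₁ − cosθ₂).
W = (2.75×10⁻⁹)(2.67×10⁵)·(cos75° − cos180°) = (7.342×10⁻⁴)·(+1.2588) = 9.243×10⁻⁴ J.

W ≈ 9.24×10⁻⁴ J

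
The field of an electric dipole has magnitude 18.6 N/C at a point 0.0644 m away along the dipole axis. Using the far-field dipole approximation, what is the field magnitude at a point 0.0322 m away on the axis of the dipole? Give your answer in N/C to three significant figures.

Dipole fields scale as 1/r³ in the far field; the geometry is the same at both points.
E₂ = E₁ · (r₁/r₂)³ = 18.6 · (0.0644/0.0322)³.
(r₁/r₂)³ = (2)³ = 8.
E₂ ≈ 148.8 N/C.

E ≈ 149 N/C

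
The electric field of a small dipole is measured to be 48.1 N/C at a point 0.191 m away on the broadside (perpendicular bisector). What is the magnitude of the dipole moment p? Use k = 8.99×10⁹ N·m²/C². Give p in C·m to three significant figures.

p ≈ 3.73×10⁻¹¹ C·m

In the equatorial plane E = kp/r³, so p = Er³/(k).
p = (48.1)·(0.191)³ / (8.99×10⁹) = 3.728×10⁻¹¹ C·m.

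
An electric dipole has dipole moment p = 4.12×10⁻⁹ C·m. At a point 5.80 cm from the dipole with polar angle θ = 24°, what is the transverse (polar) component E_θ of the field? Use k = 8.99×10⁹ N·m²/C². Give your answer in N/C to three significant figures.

For a dipole, E_θ = (kp sinθ)/r³.
kp/r³ = (8.99×10⁹)(4.12×10⁻⁹)/(0.0580)³ = 1.898×10⁵ N/C.
E_θ = 1.898×10⁵·sin24° = 7.721×10⁴ N/C.

E_θ ≈ 7.72×10⁴ N/C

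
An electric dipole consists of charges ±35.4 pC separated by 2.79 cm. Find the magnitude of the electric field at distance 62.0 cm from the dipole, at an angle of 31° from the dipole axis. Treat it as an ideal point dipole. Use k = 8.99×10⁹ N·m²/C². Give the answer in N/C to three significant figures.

Dipole moment p = qd = (3.54×10⁻¹¹ C)(0.0279 m) = 9.877×10⁻¹³ C·m.
At angle θ the dipole field magnitude is E = (kp/r³)·√(1 + 3cos²θ).
kp/r³ = (8.99×10⁹)(9.877×10⁻¹³) / (0.620)³ = 0.03726 N/C.
√(1 + 3cos²31°) = √(1 + 3·0.7347) = √3.2042 ≈ 1.7900.
E ≈ 0.03726 × 1.790 = 0.06669 N/C.

E ≈ 0.0667 N/C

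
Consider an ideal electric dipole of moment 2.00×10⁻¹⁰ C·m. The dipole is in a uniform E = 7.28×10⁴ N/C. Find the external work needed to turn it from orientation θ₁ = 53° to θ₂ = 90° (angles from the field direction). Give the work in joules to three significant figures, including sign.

W ≈ 8.76×10⁻⁶ J

W_ext = ΔU = U(θ₂) − U(θ₁) = −pE cosθ₂ − (−pE cosθ₁) = pE(cosθ₁ − cosθ₂).
W = (2.00×10⁻¹⁰)(7.28×10⁴)·(cos53° − cos90°) = (1.456×10⁻⁵)·(+0.6018) = 8.762×10⁻⁶ J.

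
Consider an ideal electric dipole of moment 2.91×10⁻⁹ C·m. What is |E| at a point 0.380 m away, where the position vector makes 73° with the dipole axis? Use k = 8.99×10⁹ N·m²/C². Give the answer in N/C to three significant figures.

E ≈ 534 N/C

At angle θ the dipole field magnitude is E = (kp/r³)·√(1 + 3cos²θ).
kp/r³ = (8.99×10⁹)(2.91×10⁻⁹) / (0.380)³ = 476.8 N/C.
√(1 + 3cos²73°) = √(1 + 3·0.0855) = √1.2564 ≈ 1.1209.
E ≈ 476.8 × 1.121 = 534.4 N/C.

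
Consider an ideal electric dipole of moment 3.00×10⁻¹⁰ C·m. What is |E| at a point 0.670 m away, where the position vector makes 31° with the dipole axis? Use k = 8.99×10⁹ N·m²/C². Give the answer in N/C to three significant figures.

At angle θ the dipole field magnitude is E = (kp/r³)·√(1 + 3cos²θ).
kp/r³ = (8.99×10⁹)(3.00×10⁻¹⁰) / (0.670)³ = 8.967 N/C.
√(1 + 3cos²31°) = √(1 + 3·0.7347) = √3.2042 ≈ 1.7900.
E ≈ 8.967 × 1.790 = 16.05 N/C.

E ≈ 16.1 N/C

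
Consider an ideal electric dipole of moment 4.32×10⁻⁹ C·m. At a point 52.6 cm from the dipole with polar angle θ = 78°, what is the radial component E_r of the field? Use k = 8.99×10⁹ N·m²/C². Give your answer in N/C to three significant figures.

For a dipole, E_r = (2kp cosθ)/r³.
kp/r³ = (8.99×10⁹)(4.32×10⁻⁹)/(0.526)³ = 266.9 N/C.
E_r = 2·266.9·cos78° = 111.0 N/C.

E_r ≈ 111 N/C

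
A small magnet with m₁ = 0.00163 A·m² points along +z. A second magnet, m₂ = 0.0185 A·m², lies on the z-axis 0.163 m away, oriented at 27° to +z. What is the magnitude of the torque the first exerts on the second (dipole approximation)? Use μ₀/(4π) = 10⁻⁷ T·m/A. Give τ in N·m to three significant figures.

τ ≈ 6.32×10⁻¹⁰ N·m

Dipole B is on the axis of dipole A, so B₁ there is axial: B₁ = (μ₀/4π)·2m₁/r³ along +z.
B₁ = 2(10⁻⁷)(0.00163)/(0.163)³ = 7.528×10⁻⁸ T.
τ = m₂ B₁ sinθ.
τ = (0.0185)(7.528×10⁻⁸)·sin27° = 6.322×10⁻¹⁰ N·m.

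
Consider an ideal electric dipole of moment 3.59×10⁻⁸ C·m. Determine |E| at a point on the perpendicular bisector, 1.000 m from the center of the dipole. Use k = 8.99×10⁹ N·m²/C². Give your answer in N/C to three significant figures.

In the equatorial plane E = kp/r³.
E = (8.99×10⁹)(3.59×10⁻⁸) / (1.00)³ = 322.7 N/C.

E ≈ 323 N/C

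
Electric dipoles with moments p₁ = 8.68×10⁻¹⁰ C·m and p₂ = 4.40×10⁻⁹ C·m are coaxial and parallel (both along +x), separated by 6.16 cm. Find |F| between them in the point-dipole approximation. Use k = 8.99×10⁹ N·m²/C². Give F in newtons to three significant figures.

On-axis field of dipole 1 at distance r: E = 2kp₁/r³. Force on dipole 2 is F = p₂·dE/dr (gradient along axis).
dE/dr = −6kp₁/r⁴, so |F| = 6kp₁p₂/r⁴ (attractive for aligned moments).
F = 6(8.99×10⁹)(8.68×10⁻¹⁰)(4.40×10⁻⁹)/(0.0616)⁴ = 0.01431 N.

F ≈ 0.0143 N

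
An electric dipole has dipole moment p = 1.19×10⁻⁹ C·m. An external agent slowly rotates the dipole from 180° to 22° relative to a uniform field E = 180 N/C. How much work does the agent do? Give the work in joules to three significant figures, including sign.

W_ext = ΔU = U(θ₂) − U(θ₁) = −pE cosθ₂ − (−pE cosθ₁) = pE(cosθ₁ − cosθ₂).
W = (1.19×10⁻⁹)(180)·(cos180° − cos22°) = (2.142×10⁻⁷)·(-1.9272) = -4.128×10⁻⁷ J.

W ≈ -4.13×10⁻⁷ J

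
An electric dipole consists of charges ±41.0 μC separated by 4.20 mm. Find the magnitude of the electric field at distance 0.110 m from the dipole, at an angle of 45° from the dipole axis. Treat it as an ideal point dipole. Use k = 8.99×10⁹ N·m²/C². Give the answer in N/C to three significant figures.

E ≈ 1.84×10⁶ N/C

Dipole moment p = qd = (4.10×10⁻⁵ C)(0.00420 m) = 1.722×10⁻⁷ C·m.
At angle θ the dipole field magnitude is E = (kp/r³)·√(1 + 3cos²θ).
kp/r³ = (8.99×10⁹)(1.722×10⁻⁷) / (0.110)³ = 1.163×10⁶ N/C.
√(1 + 3cos²45°) = √(1 + 3·0.5000) = √2.5000 ≈ 1.5811.
E ≈ 1.163×10⁶ × 1.581 = 1.839×10⁶ N/C.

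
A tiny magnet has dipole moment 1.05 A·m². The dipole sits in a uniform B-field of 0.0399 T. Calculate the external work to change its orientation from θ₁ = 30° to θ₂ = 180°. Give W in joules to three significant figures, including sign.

W_ext = ΔU = −mB cosθ₂ + mB cosθ₁ = mB(cosθ₁ − cosθ₂).
W = (1.05)(0.0399)·(cos30° − cos180°) = (0.04190)·(+1.8660) = 0.07818 J.

W ≈ 0.0782 J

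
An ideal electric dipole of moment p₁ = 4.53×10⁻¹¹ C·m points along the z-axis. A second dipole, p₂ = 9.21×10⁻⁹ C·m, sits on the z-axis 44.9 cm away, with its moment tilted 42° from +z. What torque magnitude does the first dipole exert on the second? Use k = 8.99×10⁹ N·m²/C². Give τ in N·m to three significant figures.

τ ≈ 5.55×10⁻⁸ N·m

The second dipole sits on the axis of the first, so the field there is axial: E₁ = 2kp₁/r³ along +z.
E₁ = 2(8.99×10⁹)(4.53×10⁻¹¹)/(0.449)³ = 8.998 N/C.
Torque on the second dipole: τ = p₂ E₁ sinθ.
τ = (9.21×10⁻⁹)(8.998)·sin42° = 5.545×10⁻⁸ N·m.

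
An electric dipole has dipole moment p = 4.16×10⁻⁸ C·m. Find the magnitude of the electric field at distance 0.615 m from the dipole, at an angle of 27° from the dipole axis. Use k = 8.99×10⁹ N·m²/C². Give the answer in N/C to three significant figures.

E ≈ 2960 N/C

At angle θ the dipole field magnitude is E = (kp/r³)·√(1 + 3cos²θ).
kp/r³ = (8.99×10⁹)(4.16×10⁻⁸) / (0.615)³ = 1608 N/C.
√(1 + 3cos²27°) = √(1 + 3·0.7939) = √3.3817 ≈ 1.8389.
E ≈ 1608 × 1.839 = 2957 N/C.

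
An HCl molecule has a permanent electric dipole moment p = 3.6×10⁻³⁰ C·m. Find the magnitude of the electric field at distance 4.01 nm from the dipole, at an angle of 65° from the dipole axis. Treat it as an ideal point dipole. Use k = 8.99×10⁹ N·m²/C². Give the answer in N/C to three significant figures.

At angle θ the dipole field magnitude is E = (kp/r³)·√(1 + 3cos²θ).
kp/r³ = (8.99×10⁹)(3.60×10⁻³⁰) / (4.01×10⁻⁹)³ = 5.019×10⁵ N/C.
√(1 + 3cos²65°) = √(1 + 3·0.1786) = √1.5358 ≈ 1.2393.
E ≈ 5.019×10⁵ × 1.239 = 6.220×10⁵ N/C.

E ≈ 6.22×10⁵ N/C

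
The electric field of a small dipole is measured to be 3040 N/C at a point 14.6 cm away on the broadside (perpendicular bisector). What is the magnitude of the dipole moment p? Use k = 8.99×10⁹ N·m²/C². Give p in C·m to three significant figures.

In the equatorial plane E = kp/r³, so p = Er³/(k).
p = (3040)·(0.146)³ / (8.99×10⁹) = 1.052×10⁻⁹ C·m.

p ≈ 1.05×10⁻⁹ C·m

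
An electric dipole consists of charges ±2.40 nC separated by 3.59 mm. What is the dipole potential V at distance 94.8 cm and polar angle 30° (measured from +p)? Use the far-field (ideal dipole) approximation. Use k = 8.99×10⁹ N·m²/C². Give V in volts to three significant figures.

Dipole moment p = qd = (2.40×10⁻⁹ C)(0.00359 m) = 8.616×10⁻¹² C·m.
The dipole potential is V = kp cosθ / r².
V = (8.99×10⁹)(8.616×10⁻¹²)·cos30° / (0.948)² = 0.07464 V.

V ≈ 0.0746 V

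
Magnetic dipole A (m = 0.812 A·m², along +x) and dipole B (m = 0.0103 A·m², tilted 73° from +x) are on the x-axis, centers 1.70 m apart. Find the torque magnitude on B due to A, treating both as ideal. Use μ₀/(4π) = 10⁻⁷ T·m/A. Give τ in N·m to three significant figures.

Dipole B is on the axis of dipole A, so B₁ there is axial: B₁ = (μ₀/4π)·2m₁/r³ along +x.
B₁ = 2(10⁻⁷)(0.812)/(1.70)³ = 3.306×10⁻⁸ T.
τ = m₂ B₁ sinθ.
τ = (0.0103)(3.306×10⁻⁸)·sin73° = 3.256×10⁻¹⁰ N·m.

τ ≈ 3.26×10⁻¹⁰ N·m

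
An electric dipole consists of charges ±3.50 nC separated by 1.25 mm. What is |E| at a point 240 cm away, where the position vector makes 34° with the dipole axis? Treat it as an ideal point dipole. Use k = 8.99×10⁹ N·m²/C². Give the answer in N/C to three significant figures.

Dipole moment p = qd = (3.50×10⁻⁹ C)(0.00125 m) = 4.375×10⁻¹² C·m.
At angle θ the dipole field magnitude is E = (kp/r³)·√(1 + 3cos²θ).
kp/r³ = (8.99×10⁹)(4.375×10⁻¹²) / (2.40)³ = 0.002845 N/C.
√(1 + 3cos²34°) = √(1 + 3·0.6873) = √3.0619 ≈ 1.7498.
E ≈ 0.002845 × 1.750 = 0.004979 N/C.

E ≈ 0.00498 N/C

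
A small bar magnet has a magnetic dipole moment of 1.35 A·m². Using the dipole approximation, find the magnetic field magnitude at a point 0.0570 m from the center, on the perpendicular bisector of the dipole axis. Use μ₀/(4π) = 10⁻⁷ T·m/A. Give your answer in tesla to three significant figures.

B ≈ 7.29×10⁻⁴ T

In the equatorial plane B = (μ₀/4π)·m/r³ (half the axial value).
B = (10⁻⁷)·(1.35) / (0.0570)³ = 7.290×10⁻⁴ T.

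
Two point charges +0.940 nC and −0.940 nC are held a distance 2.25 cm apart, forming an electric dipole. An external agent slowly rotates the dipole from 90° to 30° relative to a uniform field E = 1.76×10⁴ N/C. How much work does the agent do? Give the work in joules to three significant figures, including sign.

Dipole moment p = qd = (9.40×10⁻¹⁰ C)(0.0225 m) = 2.115×10⁻¹¹ C·m.
W_ext = ΔU = U(θ₂) − U(θ₁) = −pE cosθ₂ − (−pE cosθ₁) = pE(cosθ₁ − cosθ₂).
W = (2.115×10⁻¹¹)(1.76×10⁴)·(cos90° − cos30°) = (3.722×10⁻⁷)·(-0.8660) = -3.224×10⁻⁷ J.

W ≈ -3.22×10⁻⁷ J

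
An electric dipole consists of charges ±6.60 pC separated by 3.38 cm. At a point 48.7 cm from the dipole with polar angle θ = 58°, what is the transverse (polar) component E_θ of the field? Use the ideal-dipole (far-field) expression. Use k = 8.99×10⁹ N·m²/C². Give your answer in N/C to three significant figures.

Dipole moment p = qd = (6.60×10⁻¹² C)(0.0338 m) = 2.231×10⁻¹³ C·m.
For a dipole, E_θ = (kp sinθ)/r³.
kp/r³ = (8.99×10⁹)(2.231×10⁻¹³)/(0.487)³ = 0.01736 N/C.
E_θ = 0.01736·sin58° = 0.01473 N/C.

E_θ ≈ 0.0147 N/C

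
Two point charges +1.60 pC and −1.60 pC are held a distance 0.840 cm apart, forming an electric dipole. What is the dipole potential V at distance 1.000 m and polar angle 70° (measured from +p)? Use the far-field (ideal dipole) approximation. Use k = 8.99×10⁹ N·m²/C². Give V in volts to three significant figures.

Dipole moment p = qd = (1.60×10⁻¹² C)(0.00840 m) = 1.344×10⁻¹⁴ C·m.
The dipole potential is V = kp cosθ / r².
V = (8.99×10⁹)(1.344×10⁻¹⁴)·cos70° / (1.00)² = 4.132×10⁻⁵ V.

V ≈ 4.13×10⁻⁵ V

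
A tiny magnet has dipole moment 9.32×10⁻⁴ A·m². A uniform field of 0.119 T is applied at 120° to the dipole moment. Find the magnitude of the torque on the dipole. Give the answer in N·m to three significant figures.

Torque on a magnetic dipole: τ = mB sinθ.
τ = (9.32×10⁻⁴)(0.119)·sin120° = 9.605×10⁻⁵ N·m.

τ ≈ 9.60×10⁻⁵ N·m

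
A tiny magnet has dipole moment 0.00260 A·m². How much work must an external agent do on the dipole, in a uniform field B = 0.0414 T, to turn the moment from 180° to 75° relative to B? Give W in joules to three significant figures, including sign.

W ≈ -1.35×10⁻⁴ J

W_ext = ΔU = −mB cosθ₂ + mB cosθ₁ = mB(cosθ₁ − cosθ₂).
W = (0.00260)(0.0414)·(cos180° − cos75°) = (1.076×10⁻⁴)·(-1.2588) = -1.355×10⁻⁴ J.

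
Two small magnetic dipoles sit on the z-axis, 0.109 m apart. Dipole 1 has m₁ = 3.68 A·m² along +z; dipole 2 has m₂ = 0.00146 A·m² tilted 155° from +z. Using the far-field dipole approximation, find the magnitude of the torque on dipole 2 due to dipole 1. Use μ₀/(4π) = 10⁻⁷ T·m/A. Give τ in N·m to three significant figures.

τ ≈ 3.51×10⁻⁷ N·m

Dipole B is on the axis of dipole A, so B₁ there is axial: B₁ = (μ₀/4π)·2m₁/r³ along +z.
B₁ = 2(10⁻⁷)(3.68)/(0.109)³ = 5.683×10⁻⁴ T.
τ = m₂ B₁ sinθ.
τ = (0.00146)(5.683×10⁻⁴)·sin155° = 3.507×10⁻⁷ N·m.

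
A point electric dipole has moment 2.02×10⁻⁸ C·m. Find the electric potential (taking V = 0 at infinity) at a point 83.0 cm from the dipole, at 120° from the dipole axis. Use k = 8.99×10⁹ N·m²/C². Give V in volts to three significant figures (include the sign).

V ≈ -132 V

The dipole potential is V = kp cosθ / r².
V = (8.99×10⁹)(2.02×10⁻⁸)·cos120° / (0.830)² = -131.8 V.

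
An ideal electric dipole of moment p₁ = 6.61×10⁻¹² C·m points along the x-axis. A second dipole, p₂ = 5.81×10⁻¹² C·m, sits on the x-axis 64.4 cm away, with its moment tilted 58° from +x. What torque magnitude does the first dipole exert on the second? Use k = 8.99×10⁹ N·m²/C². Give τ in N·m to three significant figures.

τ ≈ 2.19×10⁻¹² N·m

The second dipole sits on the axis of the first, so the field there is axial: E₁ = 2kp₁/r³ along +x.
E₁ = 2(8.99×10⁹)(6.61×10⁻¹²)/(0.644)³ = 0.4450 N/C.
Torque on the second dipole: τ = p₂ E₁ sinθ.
τ = (5.81×10⁻¹²)(0.4450)·sin58° = 2.192×10⁻¹² N·m.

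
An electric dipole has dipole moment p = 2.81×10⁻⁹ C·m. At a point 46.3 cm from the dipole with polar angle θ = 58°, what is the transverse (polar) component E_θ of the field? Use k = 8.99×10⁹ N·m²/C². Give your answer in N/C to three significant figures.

For a dipole, E_θ = (kp sinθ)/r³.
kp/r³ = (8.99×10⁹)(2.81×10⁻⁹)/(0.463)³ = 254.5 N/C.
E_θ = 254.5·sin58° = 215.8 N/C.

E_θ ≈ 216 N/C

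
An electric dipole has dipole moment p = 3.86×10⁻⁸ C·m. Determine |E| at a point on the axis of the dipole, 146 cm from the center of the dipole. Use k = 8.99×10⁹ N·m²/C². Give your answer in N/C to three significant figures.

E ≈ 223 N/C

On the dipole axis E = 2kp/r³.
E = 2·(8.99×10⁹)(3.86×10⁻⁸) / (1.46)³ = 223.0 N/C.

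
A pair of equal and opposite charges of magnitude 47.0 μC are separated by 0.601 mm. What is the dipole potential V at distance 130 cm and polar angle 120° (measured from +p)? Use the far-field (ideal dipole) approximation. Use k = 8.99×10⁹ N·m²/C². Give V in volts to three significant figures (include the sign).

Dipole moment p = qd = (4.70×10⁻⁵ C)(6.01×10⁻⁴ m) = 2.825×10⁻⁸ C·m.
The dipole potential is V = kp cosθ / r².
V = (8.99×10⁹)(2.825×10⁻⁸)·cos120° / (1.30)² = -75.14 V.

V ≈ -75.1 V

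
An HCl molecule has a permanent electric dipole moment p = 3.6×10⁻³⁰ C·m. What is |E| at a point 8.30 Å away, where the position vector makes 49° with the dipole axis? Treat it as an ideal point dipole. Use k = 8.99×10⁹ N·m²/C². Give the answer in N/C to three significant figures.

E ≈ 8.57×10⁷ N/C

At angle θ the dipole field magnitude is E = (kp/r³)·√(1 + 3cos²θ).
kp/r³ = (8.99×10⁹)(3.60×10⁻³⁰) / (8.30×10⁻¹⁰)³ = 5.660×10⁷ N/C.
√(1 + 3cos²49°) = √(1 + 3·0.4304) = √2.2912 ≈ 1.5137.
E ≈ 5.660×10⁷ × 1.514 = 8.568×10⁷ N/C.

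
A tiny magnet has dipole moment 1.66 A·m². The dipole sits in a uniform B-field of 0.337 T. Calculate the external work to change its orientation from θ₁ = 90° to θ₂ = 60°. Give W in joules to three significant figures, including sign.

W_ext = ΔU = −mB cosθ₂ + mB cosθ₁ = mB(cosθ₁ − cosθ₂).
W = (1.66)(0.337)·(cos90° − cos60°) = (0.5594)·(-0.5000) = -0.2797 J.

W ≈ -0.280 J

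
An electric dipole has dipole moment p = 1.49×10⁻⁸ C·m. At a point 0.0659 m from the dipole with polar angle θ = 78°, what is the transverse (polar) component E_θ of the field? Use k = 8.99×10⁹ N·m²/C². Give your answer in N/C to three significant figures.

E_θ ≈ 4.58×10⁵ N/C

For a dipole, E_θ = (kp sinθ)/r³.
kp/r³ = (8.99×10⁹)(1.49×10⁻⁸)/(0.0659)³ = 4.680×10⁵ N/C.
E_θ = 4.680×10⁵·sin78° = 4.578×10⁵ N/C.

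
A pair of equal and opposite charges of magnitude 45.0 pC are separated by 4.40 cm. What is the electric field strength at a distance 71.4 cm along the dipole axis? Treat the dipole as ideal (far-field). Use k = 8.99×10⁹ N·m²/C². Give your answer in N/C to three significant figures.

E ≈ 0.0978 N/C

Dipole moment p = qd = (4.50×10⁻¹¹ C)(0.0440 m) = 1.98×10⁻¹² C·m.
On the dipole axis E = 2kp/r³.
E = 2·(8.99×10⁹)(1.98×10⁻¹²) / (0.714)³ = 0.09780 N/C.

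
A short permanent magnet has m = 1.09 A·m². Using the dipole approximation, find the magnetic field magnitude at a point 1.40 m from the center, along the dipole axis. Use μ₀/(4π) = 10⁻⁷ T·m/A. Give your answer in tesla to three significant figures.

B ≈ 7.94×10⁻⁸ T

On axis B = (μ₀/4π)·2m/r³.
B = 2·(10⁻⁷)·(1.09) / (1.40)³ = 7.945×10⁻⁸ T.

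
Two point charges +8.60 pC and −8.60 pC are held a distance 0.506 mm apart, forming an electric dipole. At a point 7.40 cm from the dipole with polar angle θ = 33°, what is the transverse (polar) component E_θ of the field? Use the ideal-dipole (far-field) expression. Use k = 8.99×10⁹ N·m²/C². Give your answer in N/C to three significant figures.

Dipole moment p = qd = (8.60×10⁻¹² C)(5.06×10⁻⁴ m) = 4.352×10⁻¹⁵ C·m.
For a dipole, E_θ = (kp sinθ)/r³.
kp/r³ = (8.99×10⁹)(4.352×10⁻¹⁵)/(0.0740)³ = 0.09655 N/C.
E_θ = 0.09655·sin33° = 0.05259 N/C.

E_θ ≈ 0.0526 N/C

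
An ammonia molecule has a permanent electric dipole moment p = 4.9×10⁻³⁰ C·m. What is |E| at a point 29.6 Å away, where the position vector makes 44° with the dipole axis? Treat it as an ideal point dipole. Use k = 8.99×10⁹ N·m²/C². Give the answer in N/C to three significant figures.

E ≈ 2.71×10⁶ N/C

At angle θ the dipole field magnitude is E = (kp/r³)·√(1 + 3cos²θ).
kp/r³ = (8.99×10⁹)(4.90×10⁻³⁰) / (2.96×10⁻⁹)³ = 1.699×10⁶ N/C.
√(1 + 3cos²44°) = √(1 + 3·0.5174) = √2.5523 ≈ 1.5976.
E ≈ 1.699×10⁶ × 1.598 = 2.714×10⁶ N/C.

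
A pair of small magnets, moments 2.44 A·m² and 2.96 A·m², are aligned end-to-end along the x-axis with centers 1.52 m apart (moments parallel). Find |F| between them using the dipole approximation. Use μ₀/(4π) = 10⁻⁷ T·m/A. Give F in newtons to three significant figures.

F ≈ 8.12×10⁻⁷ N

On-axis B of dipole 1: B = (μ₀/4π)·2m₁/r³. Force on dipole 2: F = m₂·dB/dr.
dB/dr = −(μ₀/4π)·6m₁/r⁴, so |F| = (μ₀/4π)·6m₁m₂/r⁴.
F = 6(10⁻⁷)(2.44)(2.96)/(1.52)⁴ = 8.118×10⁻⁷ N.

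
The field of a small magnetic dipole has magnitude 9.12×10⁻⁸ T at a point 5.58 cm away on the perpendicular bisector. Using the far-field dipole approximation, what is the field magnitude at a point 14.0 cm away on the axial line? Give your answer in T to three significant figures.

Dipole fields scale as 1/r³ in the far field.
The axial field is twice the equatorial field at the same r, so the geometry factor is 2/1.
B₂ = B₁ · (2/1) · (r₁/r₂)³ = 9.12×10⁻⁸ · 2 · (5.58/14.0)³.
(r₁/r₂)³ = (0.3986)³ = 0.06332.
B₂ ≈ 1.155×10⁻⁸ T.

B ≈ 1.15×10⁻⁸ T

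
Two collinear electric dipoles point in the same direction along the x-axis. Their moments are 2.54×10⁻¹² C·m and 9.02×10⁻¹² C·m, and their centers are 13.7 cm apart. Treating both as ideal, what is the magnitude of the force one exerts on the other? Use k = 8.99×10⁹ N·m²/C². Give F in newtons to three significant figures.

On-axis field of dipole 1 at distance r: E = 2kp₁/r³. Force on dipole 2 is F = p₂·dE/dr (gradient along axis).
dE/dr = −6kp₁/r⁴, so |F| = 6kp₁p₂/r⁴ (attractive for aligned moments).
F = 6(8.99×10⁹)(2.54×10⁻¹²)(9.02×10⁻¹²)/(0.137)⁴ = 3.508×10⁻⁹ N.

F ≈ 3.51×10⁻⁹ N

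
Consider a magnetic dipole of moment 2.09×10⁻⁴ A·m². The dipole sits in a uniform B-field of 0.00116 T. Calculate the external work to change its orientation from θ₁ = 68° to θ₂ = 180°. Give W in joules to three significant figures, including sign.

W ≈ 3.33×10⁻⁷ J

W_ext = ΔU = −mB cosθ₂ + mB cosθ₁ = mB(cosθ₁ − cosθ₂).
W = (2.09×10⁻⁴)(0.00116)·(cos68° − cos180°) = (2.424×10⁻⁷)·(+1.3746) = 3.333×10⁻⁷ J.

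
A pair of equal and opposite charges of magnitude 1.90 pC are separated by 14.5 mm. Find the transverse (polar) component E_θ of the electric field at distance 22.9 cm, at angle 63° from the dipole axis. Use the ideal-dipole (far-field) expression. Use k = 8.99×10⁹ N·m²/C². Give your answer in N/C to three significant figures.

Dipole moment p = qd = (1.90×10⁻¹² C)(0.0145 m) = 2.755×10⁻¹⁴ C·m.
For a dipole, E_θ = (kp sinθ)/r³.
kp/r³ = (8.99×10⁹)(2.755×10⁻¹⁴)/(0.229)³ = 0.02062 N/C.
E_θ = 0.02062·sin63° = 0.01838 N/C.

E_θ ≈ 0.0184 N/C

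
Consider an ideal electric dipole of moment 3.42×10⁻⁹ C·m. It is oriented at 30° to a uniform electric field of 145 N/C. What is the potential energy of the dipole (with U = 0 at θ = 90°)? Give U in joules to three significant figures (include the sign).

U ≈ -4.29×10⁻⁷ J

U = −p·E = −pE cosθ.
U = −(3.42×10⁻⁹)(145)·cos30° = -4.295×10⁻⁷ J.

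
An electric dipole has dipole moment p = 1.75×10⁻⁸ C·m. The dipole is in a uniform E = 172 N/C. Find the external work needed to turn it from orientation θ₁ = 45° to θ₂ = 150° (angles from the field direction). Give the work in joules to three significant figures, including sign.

W ≈ 4.74×10⁻⁶ J

W_ext = ΔU = U(θ₂) − U(θ₁) = −pE cosθ₂ − (−pE cosθ₁) = pE(cosθ₁ − cosθ₂).
W = (1.75×10⁻⁸)(172)·(cos45° − cos150°) = (3.010×10⁻⁶)·(+1.5731) = 4.735×10⁻⁶ J.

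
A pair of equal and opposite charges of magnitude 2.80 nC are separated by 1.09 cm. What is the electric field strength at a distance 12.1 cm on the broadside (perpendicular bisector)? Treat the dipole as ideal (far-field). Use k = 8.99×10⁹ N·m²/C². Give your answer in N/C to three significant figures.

Dipole moment p = qd = (2.80×10⁻⁹ C)(0.0109 m) = 3.052×10⁻¹¹ C·m.
On the perpendicular bisector E = kp/r³ (half the axial value at the same distance).
E = (8.99×10⁹)(3.052×10⁻¹¹) / (0.121)³ = 154.9 N/C.

E ≈ 155 N/C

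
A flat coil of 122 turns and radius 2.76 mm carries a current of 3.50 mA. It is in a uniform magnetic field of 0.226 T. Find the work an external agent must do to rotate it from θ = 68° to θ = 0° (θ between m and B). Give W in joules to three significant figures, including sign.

m = NIA = NIπa² = 122·(0.00350)·π·(0.00276)² = 1.022×10⁻⁵ A·m².
W_ext = ΔU = −mB cosθ₂ + mB cosθ₁ = mB(cosθ₁ − cosθ₂).
W = (1.022×10⁻⁵)(0.226)·(cos68° − cos0°) = (2.310×10⁻⁶)·(-0.6254) = -1.444×10⁻⁶ J.

W ≈ -1.44×10⁻⁶ J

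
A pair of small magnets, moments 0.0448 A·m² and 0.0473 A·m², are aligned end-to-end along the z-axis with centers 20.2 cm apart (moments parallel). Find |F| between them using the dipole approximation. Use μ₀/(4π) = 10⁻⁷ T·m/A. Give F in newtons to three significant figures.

F ≈ 7.64×10⁻⁷ N

On-axis B of dipole 1: B = (μ₀/4π)·2m₁/r³. Force on dipole 2: F = m₂·dB/dr.
dB/dr = −(μ₀/4π)·6m₁/r⁴, so |F| = (μ₀/4π)·6m₁m₂/r⁴.
F = 6(10⁻⁷)(0.0448)(0.0473)/(0.202)⁴ = 7.636×10⁻⁷ N.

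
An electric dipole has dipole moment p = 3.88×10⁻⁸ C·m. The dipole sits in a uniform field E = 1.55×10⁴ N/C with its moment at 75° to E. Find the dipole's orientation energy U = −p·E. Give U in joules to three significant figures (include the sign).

U ≈ -1.56×10⁻⁴ J

U = −p·E = −pE cosθ.
U = −(3.88×10⁻⁸)(1.55×10⁴)·cos75° = -1.557×10⁻⁴ J.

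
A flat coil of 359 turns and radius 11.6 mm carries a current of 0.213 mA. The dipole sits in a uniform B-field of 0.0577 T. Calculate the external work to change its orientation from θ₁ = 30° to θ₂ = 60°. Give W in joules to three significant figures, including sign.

W ≈ 6.83×10⁻⁷ J

m = NIA = NIπa² = 359·(2.13×10⁻⁴)·π·(0.0116)² = 3.233×10⁻⁵ A·m².
W_ext = ΔU = −mB cosθ₂ + mB cosθ₁ = mB(cosθ₁ − cosθ₂).
W = (3.233×10⁻⁵)(0.0577)·(cos30° − cos60°) = (1.865×10⁻⁶)·(+0.3660) = 6.828×10⁻⁷ J.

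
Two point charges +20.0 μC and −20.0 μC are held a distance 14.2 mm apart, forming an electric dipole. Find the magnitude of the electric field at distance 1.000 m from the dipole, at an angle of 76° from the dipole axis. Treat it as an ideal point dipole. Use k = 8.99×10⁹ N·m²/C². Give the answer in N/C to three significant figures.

E ≈ 2770 N/C

Dipole moment p = qd = (2.00×10⁻⁵ C)(0.0142 m) = 2.84×10⁻⁷ C·m.
At angle θ the dipole field magnitude is E = (kp/r³)·√(1 + 3cos²θ).
kp/r³ = (8.99×10⁹)(2.84×10⁻⁷) / (1.00)³ = 2553 N/C.
√(1 + 3cos²76°) = √(1 + 3·0.0585) = √1.1756 ≈ 1.0842.
E ≈ 2553 × 1.084 = 2768 N/C.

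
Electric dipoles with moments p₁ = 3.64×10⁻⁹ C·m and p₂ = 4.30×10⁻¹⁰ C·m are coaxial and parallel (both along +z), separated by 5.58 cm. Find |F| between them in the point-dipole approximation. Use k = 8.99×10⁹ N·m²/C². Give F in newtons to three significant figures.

On-axis field of dipole 1 at distance r: E = 2kp₁/r³. Force on dipole 2 is F = p₂·dE/dr (gradient along axis).
dE/dr = −6kp₁/r⁴, so |F| = 6kp₁p₂/r⁴ (attractive for aligned moments).
F = 6(8.99×10⁹)(3.64×10⁻⁹)(4.30×10⁻¹⁰)/(0.0558)⁴ = 0.008709 N.

F ≈ 0.00871 N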